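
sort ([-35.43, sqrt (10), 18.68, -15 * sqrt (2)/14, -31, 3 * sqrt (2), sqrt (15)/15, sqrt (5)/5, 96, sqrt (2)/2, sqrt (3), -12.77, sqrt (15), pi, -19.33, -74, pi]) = [-74, -35.43, -31, -19.33, -12.77, -15 * sqrt (2)/14, sqrt (15)/15, sqrt (5)/5, sqrt (2)/2, sqrt (3), pi, pi, sqrt (10), sqrt (15), 3 * sqrt (2), 18.68, 96]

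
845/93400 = 169/18680 ≈ 0.00905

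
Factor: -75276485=-1 * 5^1 * 751^1 * 20047^1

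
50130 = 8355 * 6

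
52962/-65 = -4074/5 = -814.80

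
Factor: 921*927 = 3^3*103^1*307^1 = 853767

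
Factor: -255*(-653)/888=2^(-3)*5^1*17^1*37^(-1)*653^1=55505/296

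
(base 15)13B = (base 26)AL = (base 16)119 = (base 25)B6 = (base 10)281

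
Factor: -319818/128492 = -1 * 2^(-1) * 3^1 * 7^(-1) * 13^(-1) * 151^1 = -453/182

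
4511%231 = 122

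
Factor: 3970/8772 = 2^(-1)*3^(-1)*5^1*17^(-1)*43^(-1)*397^1 = 1985/4386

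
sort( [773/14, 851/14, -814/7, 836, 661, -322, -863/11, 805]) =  [-322, -814/7, -863/11, 773/14, 851/14, 661, 805, 836]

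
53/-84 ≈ -0.631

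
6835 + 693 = 7528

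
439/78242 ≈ 0.00561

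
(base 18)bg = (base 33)6g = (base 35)64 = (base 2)11010110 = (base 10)214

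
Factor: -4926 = -1 * 2^1 * 3^1 * 821^1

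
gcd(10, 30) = 10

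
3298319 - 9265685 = -5967366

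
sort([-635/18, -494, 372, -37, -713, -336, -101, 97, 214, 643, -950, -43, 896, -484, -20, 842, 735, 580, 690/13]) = [-950, -713, -494, -484, -336, -101, -43, -37, -635/18, -20, 690/13, 97, 214, 372, 580, 643, 735, 842, 896]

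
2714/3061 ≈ 0.887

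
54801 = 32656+22145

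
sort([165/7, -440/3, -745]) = [-745, -440/3, 165/7]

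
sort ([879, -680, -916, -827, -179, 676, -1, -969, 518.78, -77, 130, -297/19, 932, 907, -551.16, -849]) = [-969, -916, -849, -827, -680, -551.16, -179, -77, -297/19, -1, 130, 518.78, 676, 879, 907, 932]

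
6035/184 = 32+147/184 ≈ 32.80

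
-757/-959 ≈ 0.789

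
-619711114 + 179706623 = -440004491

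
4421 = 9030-4609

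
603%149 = 7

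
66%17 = 15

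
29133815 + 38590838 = 67724653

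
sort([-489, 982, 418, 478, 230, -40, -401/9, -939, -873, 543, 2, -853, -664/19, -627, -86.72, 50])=[-939, -873, -853, -627, -489, -86.72, -401/9, -40, -664/19, 2, 50, 230, 418, 478, 543, 982]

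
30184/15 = 2012+4/15 ≈ 2012.27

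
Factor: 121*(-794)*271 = -1*2^1*11^2*271^1*397^1 = -26036054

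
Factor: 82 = 2^1 * 41^1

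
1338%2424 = 1338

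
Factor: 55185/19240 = 2^(-3)*3^1*37^(-1)*283^1 = 849/296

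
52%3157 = 52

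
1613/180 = 8 + 173/180 ≈ 8.96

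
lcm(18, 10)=90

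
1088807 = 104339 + 984468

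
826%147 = 91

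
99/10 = 9+9/10 = 9.90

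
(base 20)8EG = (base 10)3496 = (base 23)6E0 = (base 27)4LD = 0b110110101000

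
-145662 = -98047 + -47615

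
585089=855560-270471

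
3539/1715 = 2 + 109/1715≈2.06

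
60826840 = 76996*790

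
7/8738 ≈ 0.000801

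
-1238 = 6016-7254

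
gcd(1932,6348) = 276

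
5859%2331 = 1197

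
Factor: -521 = -1 * 521^1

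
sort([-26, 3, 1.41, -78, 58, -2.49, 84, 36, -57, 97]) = [-78, -57, -26, -2.49, 1.41, 3, 36, 58, 84, 97]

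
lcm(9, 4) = 36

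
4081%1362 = 1357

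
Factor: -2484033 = -1 * 3^1 * 828011^1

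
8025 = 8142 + -117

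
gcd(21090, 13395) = 285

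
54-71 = -17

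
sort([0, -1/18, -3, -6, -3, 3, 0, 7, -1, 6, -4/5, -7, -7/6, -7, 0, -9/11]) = [-7, -7, -6, -3, -3, -7/6, -1, -9/11, -4/5, -1/18, 0, 0, 0, 3, 6, 7]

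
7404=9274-1870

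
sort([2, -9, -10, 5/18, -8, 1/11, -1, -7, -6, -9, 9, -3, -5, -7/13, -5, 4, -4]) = [-10, -9, -9, -8, -7, -6, -5, -5, -4, -3, -1, -7/13, 1/11, 5/18, 2, 4, 9]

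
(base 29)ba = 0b101001001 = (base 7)650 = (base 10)329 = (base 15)16e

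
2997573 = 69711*43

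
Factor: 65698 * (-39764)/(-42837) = 2^3 * 3^(-1) * 107^1 * 109^(-1) * 131^(-1) * 307^1 * 9941^1 = 2612415272/42837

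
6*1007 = 6042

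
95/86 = 1 + 9/86 ≈ 1.10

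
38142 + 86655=124797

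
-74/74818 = -37/37409 ≈ -0.000989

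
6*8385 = 50310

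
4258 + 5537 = 9795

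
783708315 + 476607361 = 1260315676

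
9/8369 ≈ 0.00108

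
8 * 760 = 6080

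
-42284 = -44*961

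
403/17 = 23 + 12/17 ≈ 23.71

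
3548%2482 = 1066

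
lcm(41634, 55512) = 166536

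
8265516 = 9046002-780486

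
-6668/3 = -2222 - 2/3 ≈ -2222.67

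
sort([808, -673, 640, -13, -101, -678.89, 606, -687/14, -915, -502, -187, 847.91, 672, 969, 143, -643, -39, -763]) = [-915, -763, -678.89, -673, -643, -502, -187, -101, -687/14, -39, -13, 143, 606, 640, 672, 808, 847.91, 969]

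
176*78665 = 13845040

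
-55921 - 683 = -56604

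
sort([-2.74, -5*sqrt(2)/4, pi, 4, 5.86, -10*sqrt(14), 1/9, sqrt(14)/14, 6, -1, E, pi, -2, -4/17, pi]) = [-10*sqrt(14), -2.74, -2, -5*sqrt(2)/4, -1, -4/17, 1/9, sqrt(14)/14, E, pi, pi, pi, 4, 5.86, 6]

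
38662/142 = 19331/71 ≈ 272.27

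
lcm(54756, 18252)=54756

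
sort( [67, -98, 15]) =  [-98, 15, 67]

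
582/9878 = 291/4939 ≈ 0.0589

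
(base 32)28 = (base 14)52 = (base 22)36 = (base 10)72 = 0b1001000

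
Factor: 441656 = 2^3 * 55207^1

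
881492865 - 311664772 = 569828093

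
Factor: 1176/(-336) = -1*2^(-1)*7^1 = -7/2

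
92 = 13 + 79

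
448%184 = 80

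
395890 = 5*79178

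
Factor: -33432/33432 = -1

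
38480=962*40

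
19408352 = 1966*9872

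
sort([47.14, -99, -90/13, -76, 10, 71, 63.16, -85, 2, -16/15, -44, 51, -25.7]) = [-99, -85, -76, -44, -25.7, -90/13, -16/15, 2, 10, 47.14, 51, 63.16, 71]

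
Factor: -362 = -1*2^1*181^1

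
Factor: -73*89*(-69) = 3^1*23^1*73^1*89^1 = 448293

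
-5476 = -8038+2562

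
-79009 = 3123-82132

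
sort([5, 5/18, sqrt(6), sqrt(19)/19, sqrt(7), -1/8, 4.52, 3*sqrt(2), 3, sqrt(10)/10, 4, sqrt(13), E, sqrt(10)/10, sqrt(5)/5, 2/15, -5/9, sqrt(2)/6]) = [-5/9, -1/8, 2/15, sqrt(19)/19, sqrt(2)/6, 5/18, sqrt(10)/10, sqrt(10)/10, sqrt(5)/5, sqrt(6), sqrt(7), E, 3, sqrt(13), 4, 3*sqrt(2), 4.52, 5]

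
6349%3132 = 85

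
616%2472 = 616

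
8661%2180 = 2121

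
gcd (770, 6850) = 10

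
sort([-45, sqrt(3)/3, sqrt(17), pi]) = [-45, sqrt(3)/3, pi, sqrt(17)]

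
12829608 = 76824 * 167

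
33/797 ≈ 0.0414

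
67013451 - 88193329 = -21179878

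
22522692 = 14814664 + 7708028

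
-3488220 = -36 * 96895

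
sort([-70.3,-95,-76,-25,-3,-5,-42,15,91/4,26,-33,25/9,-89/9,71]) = [-95,-76,-70.3,-42,-33,-25,-89/9,-5,-3,25/9,15,91/4,26,71]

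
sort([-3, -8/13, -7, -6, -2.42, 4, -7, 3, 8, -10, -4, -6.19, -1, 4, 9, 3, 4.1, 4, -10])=[-10, -10, -7, -7, -6.19, -6, -4, -3, -2.42, -1, -8/13, 3, 3, 4, 4, 4, 4.1, 8, 9]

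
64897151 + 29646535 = 94543686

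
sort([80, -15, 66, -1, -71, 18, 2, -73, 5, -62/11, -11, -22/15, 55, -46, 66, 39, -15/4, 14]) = [-73, -71, -46, -15, -11, -62/11, -15/4, -22/15, -1, 2, 5, 14, 18, 39, 55, 66, 66, 80]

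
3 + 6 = 9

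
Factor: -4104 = -1 * 2^3 * 3^3 * 19^1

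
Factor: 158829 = 3^1 * 11^1 * 4813^1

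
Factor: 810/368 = 2^(-3)*3^4*5^1*23^(-1) = 405/184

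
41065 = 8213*5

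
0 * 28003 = 0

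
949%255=184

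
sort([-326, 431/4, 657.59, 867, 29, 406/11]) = [-326, 29, 406/11, 431/4, 657.59, 867]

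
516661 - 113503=403158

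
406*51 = 20706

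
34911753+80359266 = 115271019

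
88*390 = 34320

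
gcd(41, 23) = 1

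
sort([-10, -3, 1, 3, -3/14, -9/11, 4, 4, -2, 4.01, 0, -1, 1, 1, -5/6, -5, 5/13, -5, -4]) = [-10, -5, -5, -4, -3, -2, -1, -5/6, -9/11, -3/14, 0, 5/13, 1, 1, 1, 3, 4, 4, 4.01]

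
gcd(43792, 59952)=16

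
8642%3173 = 2296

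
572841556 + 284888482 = 857730038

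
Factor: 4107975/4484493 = 3^(-1) * 5^2 * 13^(-1) * 38329^(-1) * 54773^1 = 1369325/1494831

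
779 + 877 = 1656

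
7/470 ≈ 0.0149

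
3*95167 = 285501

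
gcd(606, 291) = 3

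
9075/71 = 127 + 58/71 ≈ 127.82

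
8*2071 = 16568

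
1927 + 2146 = 4073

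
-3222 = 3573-6795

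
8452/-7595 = -1 - 857/7595 ≈ -1.11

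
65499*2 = 130998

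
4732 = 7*676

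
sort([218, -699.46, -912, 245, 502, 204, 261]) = [-912, -699.46, 204, 218, 245, 261, 502]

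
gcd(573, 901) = 1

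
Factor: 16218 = 2^1*3^2*17^1*53^1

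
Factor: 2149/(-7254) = -1*2^(-1)*3^(-2)*7^1*13^(-1)*31^(-1)*307^1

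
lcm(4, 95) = 380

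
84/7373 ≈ 0.0114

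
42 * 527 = 22134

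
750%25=0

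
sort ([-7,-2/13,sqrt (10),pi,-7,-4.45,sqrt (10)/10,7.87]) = [-7,-7,-4.45,-2/13,sqrt (10)/10,pi,sqrt (10),7.87]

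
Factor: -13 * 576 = -1 * 2^6 * 3^2 * 13^1 = -7488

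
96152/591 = 162 + 410/591 ≈ 162.69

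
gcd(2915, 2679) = 1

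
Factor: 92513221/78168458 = 2^(-1)*883^(-1)*44263^(-1)*92513221^1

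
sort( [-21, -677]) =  [-677, -21]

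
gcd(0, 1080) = 1080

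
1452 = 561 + 891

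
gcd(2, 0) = 2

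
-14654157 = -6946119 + -7708038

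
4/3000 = 1/750 ≈ 0.00133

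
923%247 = 182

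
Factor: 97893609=3^1 * 11^1 * 41^1 * 72353^1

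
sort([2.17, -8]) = [-8, 2.17]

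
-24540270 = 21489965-46030235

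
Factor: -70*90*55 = -1*2^2*3^2*5^3*7^1*11^1 = -346500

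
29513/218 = 135 + 83/218 ≈ 135.38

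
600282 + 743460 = 1343742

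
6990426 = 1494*4679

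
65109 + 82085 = 147194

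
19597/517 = 37 + 468/517≈37.91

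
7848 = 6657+1191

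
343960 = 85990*4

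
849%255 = 84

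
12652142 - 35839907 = -23187765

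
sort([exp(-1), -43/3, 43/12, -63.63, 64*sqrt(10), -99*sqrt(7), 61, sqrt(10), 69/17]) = [-99*sqrt(7), -63.63, -43/3, exp(-1), sqrt(10), 43/12, 69/17, 61, 64*sqrt(10)]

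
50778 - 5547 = 45231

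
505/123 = 4 + 13/123 ≈ 4.11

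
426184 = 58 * 7348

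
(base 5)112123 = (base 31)468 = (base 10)4038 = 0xfc6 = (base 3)12112120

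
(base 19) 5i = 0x71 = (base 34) 3b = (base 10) 113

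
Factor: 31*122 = 2^1*31^1*61^1 = 3782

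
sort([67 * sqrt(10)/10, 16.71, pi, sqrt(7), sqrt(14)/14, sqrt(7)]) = [sqrt(14)/14, sqrt(7), sqrt(7), pi, 16.71, 67 * sqrt(10)/10]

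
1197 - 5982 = -4785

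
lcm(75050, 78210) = 7429950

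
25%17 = 8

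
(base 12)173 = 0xe7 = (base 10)231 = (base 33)70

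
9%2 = 1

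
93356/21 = 4445 + 11/21 ≈ 4445.52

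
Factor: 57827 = 7^1 * 11^1 * 751^1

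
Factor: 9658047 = 3^1*7^2*65701^1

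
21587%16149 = 5438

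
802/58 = 13 + 24/29 ≈ 13.83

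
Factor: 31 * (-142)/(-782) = 17^(-1) * 23^(-1) * 31^1 * 71^1 = 2201/391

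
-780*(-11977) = 9342060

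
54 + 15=69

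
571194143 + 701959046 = 1273153189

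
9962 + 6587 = 16549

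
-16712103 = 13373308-30085411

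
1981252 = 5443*364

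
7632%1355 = 857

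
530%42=26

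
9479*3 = 28437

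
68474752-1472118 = 67002634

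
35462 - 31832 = 3630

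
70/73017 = 10/10431 ≈ 0.000959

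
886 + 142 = 1028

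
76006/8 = 38003/4 = 9500.75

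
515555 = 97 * 5315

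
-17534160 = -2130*8232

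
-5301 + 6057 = 756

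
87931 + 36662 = 124593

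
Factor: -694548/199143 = -1*2^2*3^1*7^(-1)*29^(-1)*59^1 = -708/203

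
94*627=58938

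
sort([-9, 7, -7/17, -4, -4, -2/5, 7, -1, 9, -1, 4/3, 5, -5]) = [-9, -5, -4, -4, -1, -1, -7/17, -2/5, 4/3, 5, 7, 7, 9]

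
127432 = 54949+72483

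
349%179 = 170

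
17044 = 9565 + 7479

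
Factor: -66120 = -1*2^3*3^1*5^1*19^1*29^1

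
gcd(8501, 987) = 1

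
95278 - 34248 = 61030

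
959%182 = 49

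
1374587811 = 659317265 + 715270546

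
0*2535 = 0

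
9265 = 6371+2894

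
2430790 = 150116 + 2280674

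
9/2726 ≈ 0.00330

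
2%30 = 2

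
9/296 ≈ 0.0304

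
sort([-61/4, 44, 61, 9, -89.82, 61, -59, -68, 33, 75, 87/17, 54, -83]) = [-89.82, -83, -68, -59, -61/4, 87/17, 9, 33, 44, 54, 61, 61, 75]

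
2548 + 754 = 3302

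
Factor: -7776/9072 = -1*2^1*3^1*7^(-1) = -6/7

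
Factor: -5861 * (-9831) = 3^1 * 29^1 * 113^1 * 5861^1 = 57619491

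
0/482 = 0 = 0.00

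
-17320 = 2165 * (-8)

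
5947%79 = 22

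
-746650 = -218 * 3425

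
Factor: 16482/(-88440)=-1*2^(-2)*5^(-1)*11^(-1)*41^1=-41/220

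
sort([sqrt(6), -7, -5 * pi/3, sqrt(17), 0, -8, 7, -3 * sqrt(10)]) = [-3 * sqrt(10), -8, -7, -5 * pi/3, 0, sqrt(6), sqrt(17), 7]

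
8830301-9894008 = -1063707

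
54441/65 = 837 + 36/65 ≈ 837.55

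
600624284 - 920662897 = -320038613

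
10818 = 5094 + 5724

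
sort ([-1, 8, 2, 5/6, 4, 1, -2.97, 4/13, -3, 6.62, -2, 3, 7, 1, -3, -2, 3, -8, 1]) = [-8, -3, -3, -2.97, -2, -2, -1, 4/13, 5/6, 1, 1, 1, 2, 3, 3, 4, 6.62, 7, 8]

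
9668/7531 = 1 + 2137/7531 ≈ 1.28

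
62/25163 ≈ 0.00246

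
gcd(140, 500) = 20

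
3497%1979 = 1518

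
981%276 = 153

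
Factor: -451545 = -1*3^1*5^1*30103^1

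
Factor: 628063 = 628063^1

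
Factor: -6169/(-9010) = 2^(-1) * 5^(-1) * 17^(-1) * 31^1 * 53^(-1) * 199^1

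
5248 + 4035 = 9283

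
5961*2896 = 17263056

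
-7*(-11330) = 79310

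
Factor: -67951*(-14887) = 13^1*5227^1*14887^1 = 1011586537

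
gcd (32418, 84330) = 18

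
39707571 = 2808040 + 36899531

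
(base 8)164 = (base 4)1310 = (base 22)56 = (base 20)5g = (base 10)116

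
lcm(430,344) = 1720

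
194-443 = -249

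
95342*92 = 8771464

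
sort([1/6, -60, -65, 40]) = [-65, -60, 1/6, 40]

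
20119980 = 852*23615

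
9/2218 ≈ 0.00406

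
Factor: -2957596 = -1*2^2*739399^1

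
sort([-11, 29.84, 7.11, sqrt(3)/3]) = [-11, sqrt(3)/3, 7.11, 29.84]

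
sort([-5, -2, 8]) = [-5, -2, 8]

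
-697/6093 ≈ -0.114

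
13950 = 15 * 930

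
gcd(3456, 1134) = 54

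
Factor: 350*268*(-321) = -1*2^3*3^1*5^2*7^1*67^1*107^1 = -30109800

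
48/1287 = 16/429 ≈ 0.0373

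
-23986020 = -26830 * 894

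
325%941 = 325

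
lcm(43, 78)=3354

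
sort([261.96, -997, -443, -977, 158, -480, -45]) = [-997, -977, -480, -443, -45, 158, 261.96]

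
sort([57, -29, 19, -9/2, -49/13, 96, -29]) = [-29, -29, -9/2, -49/13, 19, 57, 96]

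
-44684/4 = -11171 = -11171.00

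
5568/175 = 31 + 143/175 ≈ 31.82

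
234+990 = 1224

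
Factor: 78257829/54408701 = 3^1 * 13^1 * 2006611^1 * 54408701^(-1)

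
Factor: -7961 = -1*19^1*419^1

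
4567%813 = 502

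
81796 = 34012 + 47784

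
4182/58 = 2091/29 ≈ 72.10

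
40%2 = 0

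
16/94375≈0.000170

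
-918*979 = -898722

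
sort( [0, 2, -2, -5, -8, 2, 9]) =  [-8, -5, -2, 0, 2, 2, 9]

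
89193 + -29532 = 59661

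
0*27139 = 0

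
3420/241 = 14 + 46/241≈14.19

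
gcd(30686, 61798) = 2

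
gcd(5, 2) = 1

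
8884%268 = 40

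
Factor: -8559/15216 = -1*2^ (-4)*3^2 = -9/16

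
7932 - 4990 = 2942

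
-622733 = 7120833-7743566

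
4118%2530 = 1588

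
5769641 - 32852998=-27083357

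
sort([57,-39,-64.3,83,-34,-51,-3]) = [-64.3,-51,-39,-34,-3,57,83]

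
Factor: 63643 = 31^1*2053^1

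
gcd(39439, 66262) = 1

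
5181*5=25905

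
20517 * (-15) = -307755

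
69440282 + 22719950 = 92160232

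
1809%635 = 539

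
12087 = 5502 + 6585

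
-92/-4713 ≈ 0.0195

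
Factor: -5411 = -1*7^1*773^1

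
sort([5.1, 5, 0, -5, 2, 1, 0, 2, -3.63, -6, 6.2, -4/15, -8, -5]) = [-8, -6, -5, -5, -3.63, -4/15, 0, 0, 1, 2, 2, 5, 5.1, 6.2]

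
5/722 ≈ 0.00693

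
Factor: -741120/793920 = -1*2^2*193^1*827^(-1) = -772/827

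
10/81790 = 1/8179 ≈ 0.000122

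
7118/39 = 182 + 20/39 ≈ 182.51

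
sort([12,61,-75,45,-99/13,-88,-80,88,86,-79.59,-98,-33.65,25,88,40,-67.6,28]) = [-98,-88,-80,-79.59,-75,-67.6,-33.65,-99/13,12,25,28,40,45,61,86,88,88]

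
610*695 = 423950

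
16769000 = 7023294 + 9745706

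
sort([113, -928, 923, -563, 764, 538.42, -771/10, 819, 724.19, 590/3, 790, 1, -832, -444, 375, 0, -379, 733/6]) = [-928, -832, -563, -444, -379, -771/10, 0, 1, 113, 733/6, 590/3, 375, 538.42, 724.19, 764, 790, 819, 923]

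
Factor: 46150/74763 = 2^1*3^(-4)*5^2 = 50/81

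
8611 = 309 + 8302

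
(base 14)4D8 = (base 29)14H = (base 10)974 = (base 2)1111001110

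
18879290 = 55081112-36201822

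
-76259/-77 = 990 + 29/77 ≈ 990.38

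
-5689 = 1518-7207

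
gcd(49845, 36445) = 5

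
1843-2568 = -725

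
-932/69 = -13 - 35/69 ≈ -13.51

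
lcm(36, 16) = 144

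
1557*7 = 10899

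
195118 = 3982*49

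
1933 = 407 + 1526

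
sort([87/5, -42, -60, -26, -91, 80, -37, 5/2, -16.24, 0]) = [-91, -60, -42, -37, -26, -16.24, 0, 5/2, 87/5, 80]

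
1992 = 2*996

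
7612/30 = 3806/15 ≈ 253.73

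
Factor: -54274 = -1*2^1*11^1*2467^1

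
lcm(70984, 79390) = 6033640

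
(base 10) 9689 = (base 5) 302224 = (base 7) 40151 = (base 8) 22731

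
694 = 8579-7885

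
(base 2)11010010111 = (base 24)2m7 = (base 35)1d7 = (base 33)1i4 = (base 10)1687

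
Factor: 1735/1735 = 1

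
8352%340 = 192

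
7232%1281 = 827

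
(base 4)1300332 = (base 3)100220210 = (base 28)966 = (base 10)7230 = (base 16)1c3e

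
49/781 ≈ 0.0627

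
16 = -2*(-8)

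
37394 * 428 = 16004632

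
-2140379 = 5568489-7708868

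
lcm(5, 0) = 0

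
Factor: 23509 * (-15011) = -1 * 17^1 * 883^1 * 23509^1 = -352893599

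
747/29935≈0.0250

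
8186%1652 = 1578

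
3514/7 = 502 = 502.00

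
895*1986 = 1777470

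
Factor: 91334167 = 37^1 * 641^1 * 3851^1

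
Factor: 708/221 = 2^2 * 3^1 * 13^(-1) * 17^(-1) * 59^1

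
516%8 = 4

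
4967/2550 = 1 + 2417/2550 ≈ 1.95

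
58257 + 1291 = 59548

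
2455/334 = 7+117/334 ≈ 7.35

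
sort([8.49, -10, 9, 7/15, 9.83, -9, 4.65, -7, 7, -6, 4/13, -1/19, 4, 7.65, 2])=[-10, -9, -7, -6, -1/19, 4/13, 7/15, 2, 4, 4.65, 7, 7.65, 8.49, 9, 9.83]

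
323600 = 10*32360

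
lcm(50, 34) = 850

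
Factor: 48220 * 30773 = 2^2 * 5^1 * 2411^1 * 30773^1 = 1483874060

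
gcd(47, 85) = 1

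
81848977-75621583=6227394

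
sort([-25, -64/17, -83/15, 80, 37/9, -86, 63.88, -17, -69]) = [-86, -69, -25, -17, -83/15, -64/17, 37/9, 63.88, 80]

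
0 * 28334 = 0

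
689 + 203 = 892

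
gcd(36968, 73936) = 36968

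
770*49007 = 37735390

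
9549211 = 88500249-78951038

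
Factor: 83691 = 3^2*17^1*547^1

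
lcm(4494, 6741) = 13482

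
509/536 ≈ 0.950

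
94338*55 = 5188590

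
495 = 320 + 175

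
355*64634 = 22945070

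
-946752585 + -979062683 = -1925815268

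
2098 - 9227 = -7129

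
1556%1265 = 291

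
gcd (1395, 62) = 31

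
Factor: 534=2^1*3^1*89^1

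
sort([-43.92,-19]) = [-43.92,-19]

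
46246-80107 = -33861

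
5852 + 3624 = 9476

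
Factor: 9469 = 17^1*557^1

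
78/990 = 13/165 ≈ 0.0788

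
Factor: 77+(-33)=2^2*11^1=44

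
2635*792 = 2086920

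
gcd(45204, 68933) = 1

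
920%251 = 167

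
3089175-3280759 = -191584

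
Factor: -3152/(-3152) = 1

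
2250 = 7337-5087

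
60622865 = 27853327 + 32769538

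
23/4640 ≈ 0.00496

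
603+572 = 1175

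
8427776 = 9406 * 896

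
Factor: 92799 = 3^3*7^1*491^1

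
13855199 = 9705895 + 4149304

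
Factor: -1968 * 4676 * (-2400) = 2^11 * 3^2 * 5^2 * 7^1 * 41^1 * 167^1 = 22085683200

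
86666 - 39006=47660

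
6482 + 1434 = 7916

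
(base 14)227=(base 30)e7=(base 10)427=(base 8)653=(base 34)cj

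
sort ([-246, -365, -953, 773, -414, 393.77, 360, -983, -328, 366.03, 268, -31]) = [-983, -953, -414, -365, -328, -246, -31, 268, 360, 366.03, 393.77, 773]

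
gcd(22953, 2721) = 3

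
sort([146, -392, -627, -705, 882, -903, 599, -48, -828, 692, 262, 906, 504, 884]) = [-903, -828, -705, -627, -392, -48, 146, 262, 504, 599, 692, 882, 884, 906]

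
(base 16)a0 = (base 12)114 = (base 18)8g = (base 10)160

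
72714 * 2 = 145428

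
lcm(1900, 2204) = 55100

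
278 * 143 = 39754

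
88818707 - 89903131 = -1084424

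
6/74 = 3/37 ≈ 0.0811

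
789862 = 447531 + 342331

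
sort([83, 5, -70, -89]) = [-89, -70, 5, 83]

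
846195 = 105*8059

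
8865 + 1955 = 10820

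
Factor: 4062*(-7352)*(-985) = 2^4*3^1*5^1*197^1*677^1*919^1 = 29415866640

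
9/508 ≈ 0.0177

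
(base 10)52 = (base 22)28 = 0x34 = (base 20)2c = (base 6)124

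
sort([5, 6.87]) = [5, 6.87]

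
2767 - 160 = 2607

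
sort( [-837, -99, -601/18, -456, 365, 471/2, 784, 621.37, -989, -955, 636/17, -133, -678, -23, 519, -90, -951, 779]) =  [-989, -955, -951, -837, -678, -456, -133, -99, -90, -601/18, -23, 636/17, 471/2, 365, 519, 621.37, 779, 784]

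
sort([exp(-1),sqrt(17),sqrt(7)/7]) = [exp(-1),sqrt(7)/7,sqrt(17)]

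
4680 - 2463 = 2217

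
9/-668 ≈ -0.0135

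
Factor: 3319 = 3319^1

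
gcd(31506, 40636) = 2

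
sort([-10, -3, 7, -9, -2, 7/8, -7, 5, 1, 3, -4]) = [-10, -9, -7, -4, -3, -2, 7/8, 1, 3, 5, 7]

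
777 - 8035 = -7258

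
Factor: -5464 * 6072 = -1 * 2^6 * 3^1 * 11^1 * 23^1 * 683^1 = -33177408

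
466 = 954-488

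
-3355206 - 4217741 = -7572947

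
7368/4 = 1842 = 1842.00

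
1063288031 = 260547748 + 802740283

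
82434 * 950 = 78312300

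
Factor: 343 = 7^3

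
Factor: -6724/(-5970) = 2^1*3^(-1)*5^(-1)*41^2*199^(-1) = 3362/2985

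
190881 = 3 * 63627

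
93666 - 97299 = -3633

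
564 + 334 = 898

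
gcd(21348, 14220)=36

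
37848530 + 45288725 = 83137255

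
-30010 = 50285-80295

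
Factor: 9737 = 7^1*13^1*107^1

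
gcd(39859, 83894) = 1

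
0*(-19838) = 0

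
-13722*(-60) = 823320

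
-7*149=-1043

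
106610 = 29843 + 76767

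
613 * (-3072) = -1883136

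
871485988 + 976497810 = 1847983798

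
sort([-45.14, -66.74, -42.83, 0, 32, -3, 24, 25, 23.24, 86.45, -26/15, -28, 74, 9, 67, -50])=[-66.74, -50, -45.14, -42.83, -28, -3, -26/15, 0, 9, 23.24, 24, 25, 32, 67, 74, 86.45]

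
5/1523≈0.00328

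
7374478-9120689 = -1746211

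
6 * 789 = 4734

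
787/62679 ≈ 0.0126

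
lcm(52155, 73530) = 4485330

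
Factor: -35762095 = -1 * 5^1 * 7152419^1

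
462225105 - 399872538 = 62352567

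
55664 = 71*784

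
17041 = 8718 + 8323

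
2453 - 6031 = -3578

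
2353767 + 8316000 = 10669767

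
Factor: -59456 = -1*2^6*929^1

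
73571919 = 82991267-9419348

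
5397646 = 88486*61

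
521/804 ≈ 0.648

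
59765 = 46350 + 13415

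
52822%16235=4117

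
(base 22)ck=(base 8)434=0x11c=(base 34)8c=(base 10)284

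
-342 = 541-883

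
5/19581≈0.000255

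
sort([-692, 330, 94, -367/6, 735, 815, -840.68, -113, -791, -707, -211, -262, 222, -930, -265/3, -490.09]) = [-930, -840.68, -791, -707, -692, -490.09, -262, -211, -113, -265/3, -367/6, 94, 222, 330, 735, 815]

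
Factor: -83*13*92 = -1*2^2*13^1*23^1*83^1 = -99268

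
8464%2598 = 670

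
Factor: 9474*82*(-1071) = -1*2^2*3^3*7^1*17^1*41^1*1579^1 = -832025628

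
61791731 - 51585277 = 10206454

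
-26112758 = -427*61154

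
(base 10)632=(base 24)128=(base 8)1170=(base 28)mg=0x278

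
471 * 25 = 11775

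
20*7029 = 140580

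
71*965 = 68515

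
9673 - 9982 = -309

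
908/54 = 16+22/27≈16.81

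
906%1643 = 906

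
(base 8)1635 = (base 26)19f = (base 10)925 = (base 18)2f7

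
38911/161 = 241 + 110/161 ≈ 241.68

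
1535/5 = 307 = 307.00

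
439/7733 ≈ 0.0568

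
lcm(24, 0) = 0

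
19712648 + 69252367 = 88965015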